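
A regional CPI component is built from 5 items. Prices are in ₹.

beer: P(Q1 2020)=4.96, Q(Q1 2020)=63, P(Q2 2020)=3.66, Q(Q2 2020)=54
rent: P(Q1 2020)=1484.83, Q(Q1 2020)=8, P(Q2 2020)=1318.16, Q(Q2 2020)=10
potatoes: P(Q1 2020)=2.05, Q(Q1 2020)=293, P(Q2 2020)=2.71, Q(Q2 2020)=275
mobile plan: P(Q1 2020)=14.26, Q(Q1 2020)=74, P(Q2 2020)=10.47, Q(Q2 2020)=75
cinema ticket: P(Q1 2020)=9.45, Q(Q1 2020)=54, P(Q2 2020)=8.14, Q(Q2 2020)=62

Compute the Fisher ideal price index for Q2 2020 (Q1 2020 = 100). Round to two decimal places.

Laspeyres component (base-period weights):
ΣP(Q2 2020)Q(Q1 2020) = 3.66×63 + 1318.16×8 + 2.71×293 + 10.47×74 + 8.14×54 = 230.58 + 10545.28 + 794.03 + 774.78 + 439.56 = 12784.23
ΣP(Q1 2020)Q(Q1 2020) = 4.96×63 + 1484.83×8 + 2.05×293 + 14.26×74 + 9.45×54 = 312.48 + 11878.64 + 600.65 + 1055.24 + 510.3 = 14357.31
L = 12784.23 / 14357.31 × 100 = 89.0434
Paasche component (current-period weights):
ΣP(Q2 2020)Q(Q2 2020) = 3.66×54 + 1318.16×10 + 2.71×275 + 10.47×75 + 8.14×62 = 197.64 + 13181.6 + 745.25 + 785.25 + 504.68 = 15414.42
ΣP(Q1 2020)Q(Q2 2020) = 4.96×54 + 1484.83×10 + 2.05×275 + 14.26×75 + 9.45×62 = 267.84 + 14848.3 + 563.75 + 1069.5 + 585.9 = 17335.29
P = 15414.42 / 17335.29 × 100 = 88.9193
Fisher = √(L × P) = √(89.0434 × 88.9193) = 88.9813

88.98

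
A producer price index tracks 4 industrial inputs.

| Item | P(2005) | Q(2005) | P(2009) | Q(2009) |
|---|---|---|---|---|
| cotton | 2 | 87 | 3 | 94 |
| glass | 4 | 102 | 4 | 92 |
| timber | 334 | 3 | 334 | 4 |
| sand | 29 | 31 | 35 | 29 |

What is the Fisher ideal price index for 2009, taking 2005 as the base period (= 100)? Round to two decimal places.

110.40

Laspeyres component (base-period weights):
ΣP(2009)Q(2005) = 3×87 + 4×102 + 334×3 + 35×31 = 261 + 408 + 1002 + 1085 = 2756
ΣP(2005)Q(2005) = 2×87 + 4×102 + 334×3 + 29×31 = 174 + 408 + 1002 + 899 = 2483
L = 2756 / 2483 × 100 = 110.9948
Paasche component (current-period weights):
ΣP(2009)Q(2009) = 3×94 + 4×92 + 334×4 + 35×29 = 282 + 368 + 1336 + 1015 = 3001
ΣP(2005)Q(2009) = 2×94 + 4×92 + 334×4 + 29×29 = 188 + 368 + 1336 + 841 = 2733
P = 3001 / 2733 × 100 = 109.8061
Fisher = √(L × P) = √(110.9948 × 109.8061) = 110.3988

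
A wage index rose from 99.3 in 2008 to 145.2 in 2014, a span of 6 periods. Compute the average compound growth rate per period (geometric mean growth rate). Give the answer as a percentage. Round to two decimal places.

6.54%

Growth factor = (145.2/99.3)^(1/6) = (1.462236)^(1/6) = 1.065376
Growth rate = 1.065376 − 1 = 0.065376 = 6.5376%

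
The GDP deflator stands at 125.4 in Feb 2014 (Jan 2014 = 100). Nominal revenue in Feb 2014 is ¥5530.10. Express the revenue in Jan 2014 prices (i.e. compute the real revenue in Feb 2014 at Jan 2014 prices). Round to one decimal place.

4410.0

Real = Nominal ÷ (Index/100) = 5530.10 ÷ (125.4/100)
     = 5530.10 ÷ 1.254 = 4409.9681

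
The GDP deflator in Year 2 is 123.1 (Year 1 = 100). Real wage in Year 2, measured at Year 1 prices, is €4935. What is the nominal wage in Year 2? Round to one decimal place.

6075.0

Nominal = Real × (Index/100) = 4935 × (123.1/100)
        = 4935 × 1.231 = 6074.9850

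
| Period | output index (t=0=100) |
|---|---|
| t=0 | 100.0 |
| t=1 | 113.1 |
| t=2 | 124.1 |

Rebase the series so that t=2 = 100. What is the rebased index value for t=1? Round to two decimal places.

Rebased(t=1) = 113.1 / 124.1 × 100 = 91.1362

91.14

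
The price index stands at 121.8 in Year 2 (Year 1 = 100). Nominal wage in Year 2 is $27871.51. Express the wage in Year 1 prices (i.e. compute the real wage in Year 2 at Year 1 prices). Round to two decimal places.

22883.01

Real = Nominal ÷ (Index/100) = 27871.51 ÷ (121.8/100)
     = 27871.51 ÷ 1.218 = 22883.0131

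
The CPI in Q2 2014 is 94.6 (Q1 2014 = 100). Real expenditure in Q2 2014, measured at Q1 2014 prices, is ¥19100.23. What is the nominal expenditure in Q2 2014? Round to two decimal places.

18068.82

Nominal = Real × (Index/100) = 19100.23 × (94.6/100)
        = 19100.23 × 0.946 = 18068.8176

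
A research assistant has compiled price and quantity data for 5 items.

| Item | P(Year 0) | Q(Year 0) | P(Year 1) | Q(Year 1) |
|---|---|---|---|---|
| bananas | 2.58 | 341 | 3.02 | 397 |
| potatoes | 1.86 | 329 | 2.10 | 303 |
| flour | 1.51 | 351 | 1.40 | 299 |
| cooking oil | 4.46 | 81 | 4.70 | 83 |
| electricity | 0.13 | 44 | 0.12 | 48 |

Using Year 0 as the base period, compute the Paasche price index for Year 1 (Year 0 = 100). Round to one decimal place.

Paasche price index uses current-period quantities as weights.
ΣP(Year 1)·Q(Year 1) = 3.02×397 + 2.10×303 + 1.40×299 + 4.70×83 + 0.12×48 = 1198.94 + 636.3 + 418.6 + 390.1 + 5.76 = 2649.7
ΣP(Year 0)·Q(Year 1) = 2.58×397 + 1.86×303 + 1.51×299 + 4.46×83 + 0.13×48 = 1024.26 + 563.58 + 451.49 + 370.18 + 6.24 = 2415.75
Index = 2649.7 / 2415.75 × 100 = 109.6844

109.7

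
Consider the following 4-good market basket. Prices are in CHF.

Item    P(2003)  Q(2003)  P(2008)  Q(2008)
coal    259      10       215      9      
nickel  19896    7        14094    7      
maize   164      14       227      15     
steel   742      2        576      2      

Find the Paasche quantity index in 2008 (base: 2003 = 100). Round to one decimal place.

Paasche quantity index uses current-period prices as weights.
ΣP(2008)·Q(2008) = 215×9 + 14094×7 + 227×15 + 576×2 = 1935 + 98658 + 3405 + 1152 = 105150
ΣP(2008)·Q(2003) = 215×10 + 14094×7 + 227×14 + 576×2 = 2150 + 98658 + 3178 + 1152 = 105138
Index = 105150 / 105138 × 100 = 100.0114

100.0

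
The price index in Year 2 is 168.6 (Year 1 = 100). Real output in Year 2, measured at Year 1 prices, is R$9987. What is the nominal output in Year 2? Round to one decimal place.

Nominal = Real × (Index/100) = 9987 × (168.6/100)
        = 9987 × 1.686 = 16838.0820

16838.1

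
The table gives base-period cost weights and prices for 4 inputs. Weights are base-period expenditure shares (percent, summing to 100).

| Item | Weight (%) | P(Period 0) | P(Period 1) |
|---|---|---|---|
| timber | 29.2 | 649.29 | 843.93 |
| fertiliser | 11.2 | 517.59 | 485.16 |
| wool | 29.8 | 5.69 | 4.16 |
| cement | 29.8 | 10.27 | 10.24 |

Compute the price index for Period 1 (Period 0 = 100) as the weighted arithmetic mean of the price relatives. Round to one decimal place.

timber: 29.2 × (843.93/649.29) = 29.2 × 1.299774 = 37.9534
fertiliser: 11.2 × (485.16/517.59) = 11.2 × 0.937344 = 10.4983
wool: 29.8 × (4.16/5.69) = 29.8 × 0.731107 = 21.7870
cement: 29.8 × (10.24/10.27) = 29.8 × 0.997079 = 29.7130
Index = Σ wᵢ·(p₁ᵢ/p₀ᵢ) = 37.9534 + 10.4983 + 21.7870 + 29.7130 = 99.9516

100.0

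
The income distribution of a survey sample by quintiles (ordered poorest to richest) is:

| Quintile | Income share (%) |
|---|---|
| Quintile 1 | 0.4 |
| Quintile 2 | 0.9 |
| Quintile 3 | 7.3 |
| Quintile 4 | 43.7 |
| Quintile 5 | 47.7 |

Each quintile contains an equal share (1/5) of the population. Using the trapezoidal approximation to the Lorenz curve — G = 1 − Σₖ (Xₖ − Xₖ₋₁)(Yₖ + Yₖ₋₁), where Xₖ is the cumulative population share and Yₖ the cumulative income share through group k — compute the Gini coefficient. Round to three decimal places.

Cumulative income shares Yₖ: 0.0040, 0.0130, 0.0860, 0.5230, 1.0000
Σ (Xₖ−Xₖ₋₁)(Yₖ+Yₖ₋₁) = (1/5)(0.0040+0.0000) + (1/5)(0.0130+0.0040) + (1/5)(0.0860+0.0130) + (1/5)(0.5230+0.0860) + (1/5)(1.0000+0.5230)
  = 0.0008 + 0.0034 + 0.0198 + 0.1218 + 0.3046 = 0.4504
G = 1 − 0.4504 = 0.5496

0.550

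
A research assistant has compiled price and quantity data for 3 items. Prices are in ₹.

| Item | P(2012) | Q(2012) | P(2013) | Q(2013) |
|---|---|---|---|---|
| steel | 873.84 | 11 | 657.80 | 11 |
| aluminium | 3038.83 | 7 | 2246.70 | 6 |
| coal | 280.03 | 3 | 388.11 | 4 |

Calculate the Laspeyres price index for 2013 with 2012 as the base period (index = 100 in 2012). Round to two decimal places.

76.05

Laspeyres price index uses base-period quantities as weights.
ΣP(2013)·Q(2012) = 657.80×11 + 2246.70×7 + 388.11×3 = 7235.8 + 15726.9 + 1164.33 = 24127.03
ΣP(2012)·Q(2012) = 873.84×11 + 3038.83×7 + 280.03×3 = 9612.24 + 21271.81 + 840.09 = 31724.14
Index = 24127.03 / 31724.14 × 100 = 76.0526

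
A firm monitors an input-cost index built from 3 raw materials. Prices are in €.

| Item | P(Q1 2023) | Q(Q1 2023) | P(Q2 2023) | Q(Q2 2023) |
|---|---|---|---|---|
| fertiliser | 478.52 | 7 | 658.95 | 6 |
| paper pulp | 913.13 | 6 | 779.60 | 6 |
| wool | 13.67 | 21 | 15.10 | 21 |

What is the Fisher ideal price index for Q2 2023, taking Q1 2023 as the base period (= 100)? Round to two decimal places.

Laspeyres component (base-period weights):
ΣP(Q2 2023)Q(Q1 2023) = 658.95×7 + 779.60×6 + 15.10×21 = 4612.65 + 4677.6 + 317.1 = 9607.35
ΣP(Q1 2023)Q(Q1 2023) = 478.52×7 + 913.13×6 + 13.67×21 = 3349.64 + 5478.78 + 287.07 = 9115.49
L = 9607.35 / 9115.49 × 100 = 105.3959
Paasche component (current-period weights):
ΣP(Q2 2023)Q(Q2 2023) = 658.95×6 + 779.60×6 + 15.10×21 = 3953.7 + 4677.6 + 317.1 = 8948.4
ΣP(Q1 2023)Q(Q2 2023) = 478.52×6 + 913.13×6 + 13.67×21 = 2871.12 + 5478.78 + 287.07 = 8636.97
P = 8948.4 / 8636.97 × 100 = 103.6058
Fisher = √(L × P) = √(105.3959 × 103.6058) = 104.4970

104.50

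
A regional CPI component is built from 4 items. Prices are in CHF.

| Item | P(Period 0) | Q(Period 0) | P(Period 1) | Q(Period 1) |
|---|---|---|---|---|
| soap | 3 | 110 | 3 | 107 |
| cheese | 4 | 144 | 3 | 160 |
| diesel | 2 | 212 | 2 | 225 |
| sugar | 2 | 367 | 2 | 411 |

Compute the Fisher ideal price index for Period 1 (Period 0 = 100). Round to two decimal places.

Laspeyres component (base-period weights):
ΣP(Period 1)Q(Period 0) = 3×110 + 3×144 + 2×212 + 2×367 = 330 + 432 + 424 + 734 = 1920
ΣP(Period 0)Q(Period 0) = 3×110 + 4×144 + 2×212 + 2×367 = 330 + 576 + 424 + 734 = 2064
L = 1920 / 2064 × 100 = 93.0233
Paasche component (current-period weights):
ΣP(Period 1)Q(Period 1) = 3×107 + 3×160 + 2×225 + 2×411 = 321 + 480 + 450 + 822 = 2073
ΣP(Period 0)Q(Period 1) = 3×107 + 4×160 + 2×225 + 2×411 = 321 + 640 + 450 + 822 = 2233
P = 2073 / 2233 × 100 = 92.8348
Fisher = √(L × P) = √(93.0233 × 92.8348) = 92.9290

92.93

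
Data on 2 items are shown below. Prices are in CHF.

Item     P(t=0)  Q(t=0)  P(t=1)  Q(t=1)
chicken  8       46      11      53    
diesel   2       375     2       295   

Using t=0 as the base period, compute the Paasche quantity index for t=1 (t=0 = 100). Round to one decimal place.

93.4

Paasche quantity index uses current-period prices as weights.
ΣP(t=1)·Q(t=1) = 11×53 + 2×295 = 583 + 590 = 1173
ΣP(t=1)·Q(t=0) = 11×46 + 2×375 = 506 + 750 = 1256
Index = 1173 / 1256 × 100 = 93.3917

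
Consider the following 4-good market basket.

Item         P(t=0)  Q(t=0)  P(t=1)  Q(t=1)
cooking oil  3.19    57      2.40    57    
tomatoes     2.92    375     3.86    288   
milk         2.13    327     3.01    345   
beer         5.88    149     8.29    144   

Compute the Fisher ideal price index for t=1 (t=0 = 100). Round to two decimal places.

133.57

Laspeyres component (base-period weights):
ΣP(t=1)Q(t=0) = 2.40×57 + 3.86×375 + 3.01×327 + 8.29×149 = 136.8 + 1447.5 + 984.27 + 1235.21 = 3803.78
ΣP(t=0)Q(t=0) = 3.19×57 + 2.92×375 + 2.13×327 + 5.88×149 = 181.83 + 1095 + 696.51 + 876.12 = 2849.46
L = 3803.78 / 2849.46 × 100 = 133.4913
Paasche component (current-period weights):
ΣP(t=1)Q(t=1) = 2.40×57 + 3.86×288 + 3.01×345 + 8.29×144 = 136.8 + 1111.68 + 1038.45 + 1193.76 = 3480.69
ΣP(t=0)Q(t=1) = 3.19×57 + 2.92×288 + 2.13×345 + 5.88×144 = 181.83 + 840.96 + 734.85 + 846.72 = 2604.36
P = 3480.69 / 2604.36 × 100 = 133.6486
Fisher = √(L × P) = √(133.4913 × 133.6486) = 133.5699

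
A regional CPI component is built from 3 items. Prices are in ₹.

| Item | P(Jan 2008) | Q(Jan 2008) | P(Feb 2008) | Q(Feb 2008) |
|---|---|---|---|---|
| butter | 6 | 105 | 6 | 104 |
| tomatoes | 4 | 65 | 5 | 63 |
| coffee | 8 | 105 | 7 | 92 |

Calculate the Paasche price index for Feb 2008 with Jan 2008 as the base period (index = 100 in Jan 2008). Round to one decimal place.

Paasche price index uses current-period quantities as weights.
ΣP(Feb 2008)·Q(Feb 2008) = 6×104 + 5×63 + 7×92 = 624 + 315 + 644 = 1583
ΣP(Jan 2008)·Q(Feb 2008) = 6×104 + 4×63 + 8×92 = 624 + 252 + 736 = 1612
Index = 1583 / 1612 × 100 = 98.2010

98.2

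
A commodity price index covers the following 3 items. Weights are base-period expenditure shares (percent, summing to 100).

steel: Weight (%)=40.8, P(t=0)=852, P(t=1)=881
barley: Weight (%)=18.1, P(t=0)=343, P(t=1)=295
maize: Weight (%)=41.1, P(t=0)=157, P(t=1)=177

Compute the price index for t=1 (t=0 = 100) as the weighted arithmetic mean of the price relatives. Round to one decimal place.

steel: 40.8 × (881/852) = 40.8 × 1.034038 = 42.1887
barley: 18.1 × (295/343) = 18.1 × 0.860058 = 15.5671
maize: 41.1 × (177/157) = 41.1 × 1.127389 = 46.3357
Index = Σ wᵢ·(p₁ᵢ/p₀ᵢ) = 42.1887 + 15.5671 + 46.3357 = 104.0915

104.1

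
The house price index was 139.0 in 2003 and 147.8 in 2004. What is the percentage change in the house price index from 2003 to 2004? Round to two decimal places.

6.33%

Change = (147.8 − 139.0) / 139.0 × 100
       = 8.8 / 139.0 × 100 = 6.3309%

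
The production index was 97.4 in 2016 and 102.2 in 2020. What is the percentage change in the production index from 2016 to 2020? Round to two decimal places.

4.93%

Change = (102.2 − 97.4) / 97.4 × 100
       = 4.8 / 97.4 × 100 = 4.9281%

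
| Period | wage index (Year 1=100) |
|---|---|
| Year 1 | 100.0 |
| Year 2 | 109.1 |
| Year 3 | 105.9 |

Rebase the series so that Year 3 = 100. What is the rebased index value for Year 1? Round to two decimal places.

Rebased(Year 1) = 100.0 / 105.9 × 100 = 94.4287

94.43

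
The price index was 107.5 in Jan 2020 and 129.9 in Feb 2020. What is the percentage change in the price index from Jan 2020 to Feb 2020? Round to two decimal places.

20.84%

Change = (129.9 − 107.5) / 107.5 × 100
       = 22.4 / 107.5 × 100 = 20.8372%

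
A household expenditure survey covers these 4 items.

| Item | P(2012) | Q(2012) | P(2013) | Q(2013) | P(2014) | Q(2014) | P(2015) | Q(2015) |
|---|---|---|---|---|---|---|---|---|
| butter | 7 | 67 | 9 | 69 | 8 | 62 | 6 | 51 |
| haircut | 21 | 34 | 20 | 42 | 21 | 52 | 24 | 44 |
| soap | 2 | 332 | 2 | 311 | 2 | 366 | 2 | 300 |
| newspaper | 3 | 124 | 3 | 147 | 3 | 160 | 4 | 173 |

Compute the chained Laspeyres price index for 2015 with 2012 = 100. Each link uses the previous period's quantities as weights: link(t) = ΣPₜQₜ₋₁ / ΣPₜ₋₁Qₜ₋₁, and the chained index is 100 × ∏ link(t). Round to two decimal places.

110.48

Link 2012→2013:
ΣP(2013)Q(2012) = 9×67 + 20×34 + 2×332 + 3×124 = 603 + 680 + 664 + 372 = 2319
ΣP(2012)Q(2012) = 7×67 + 21×34 + 2×332 + 3×124 = 469 + 714 + 664 + 372 = 2219
link = 2319/2219 = 1.045065
Link 2013→2014:
ΣP(2014)Q(2013) = 8×69 + 21×42 + 2×311 + 3×147 = 552 + 882 + 622 + 441 = 2497
ΣP(2013)Q(2013) = 9×69 + 20×42 + 2×311 + 3×147 = 621 + 840 + 622 + 441 = 2524
link = 2497/2524 = 0.989303
Link 2014→2015:
ΣP(2015)Q(2014) = 6×62 + 24×52 + 2×366 + 4×160 = 372 + 1248 + 732 + 640 = 2992
ΣP(2014)Q(2014) = 8×62 + 21×52 + 2×366 + 3×160 = 496 + 1092 + 732 + 480 = 2800
link = 2992/2800 = 1.068571
Chained index = 100 × 1.045065 × 0.989303 × 1.068571 = 110.4781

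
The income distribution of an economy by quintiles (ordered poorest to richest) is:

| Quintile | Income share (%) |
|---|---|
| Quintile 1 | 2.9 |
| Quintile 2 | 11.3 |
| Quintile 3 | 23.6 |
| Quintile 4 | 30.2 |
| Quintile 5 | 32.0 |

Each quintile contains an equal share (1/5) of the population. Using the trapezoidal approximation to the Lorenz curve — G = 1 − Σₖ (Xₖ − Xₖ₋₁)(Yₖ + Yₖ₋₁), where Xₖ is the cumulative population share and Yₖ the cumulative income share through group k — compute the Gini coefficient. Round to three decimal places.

0.308

Cumulative income shares Yₖ: 0.0290, 0.1420, 0.3780, 0.6800, 1.0000
Σ (Xₖ−Xₖ₋₁)(Yₖ+Yₖ₋₁) = (1/5)(0.0290+0.0000) + (1/5)(0.1420+0.0290) + (1/5)(0.3780+0.1420) + (1/5)(0.6800+0.3780) + (1/5)(1.0000+0.6800)
  = 0.0058 + 0.0342 + 0.1040 + 0.2116 + 0.3360 = 0.6916
G = 1 − 0.6916 = 0.3084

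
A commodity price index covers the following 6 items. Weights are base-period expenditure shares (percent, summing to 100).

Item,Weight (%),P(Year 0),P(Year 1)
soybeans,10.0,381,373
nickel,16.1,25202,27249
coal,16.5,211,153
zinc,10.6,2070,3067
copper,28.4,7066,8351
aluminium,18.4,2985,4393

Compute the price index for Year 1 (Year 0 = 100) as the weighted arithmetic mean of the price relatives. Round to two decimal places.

115.51

soybeans: 10.0 × (373/381) = 10.0 × 0.979003 = 9.7900
nickel: 16.1 × (27249/25202) = 16.1 × 1.081224 = 17.4077
coal: 16.5 × (153/211) = 16.5 × 0.725118 = 11.9645
zinc: 10.6 × (3067/2070) = 10.6 × 1.481643 = 15.7054
copper: 28.4 × (8351/7066) = 28.4 × 1.181857 = 33.5647
aluminium: 18.4 × (4393/2985) = 18.4 × 1.471692 = 27.0791
Index = Σ wᵢ·(p₁ᵢ/p₀ᵢ) = 9.7900 + 17.4077 + 11.9645 + 15.7054 + 33.5647 + 27.0791 = 115.5115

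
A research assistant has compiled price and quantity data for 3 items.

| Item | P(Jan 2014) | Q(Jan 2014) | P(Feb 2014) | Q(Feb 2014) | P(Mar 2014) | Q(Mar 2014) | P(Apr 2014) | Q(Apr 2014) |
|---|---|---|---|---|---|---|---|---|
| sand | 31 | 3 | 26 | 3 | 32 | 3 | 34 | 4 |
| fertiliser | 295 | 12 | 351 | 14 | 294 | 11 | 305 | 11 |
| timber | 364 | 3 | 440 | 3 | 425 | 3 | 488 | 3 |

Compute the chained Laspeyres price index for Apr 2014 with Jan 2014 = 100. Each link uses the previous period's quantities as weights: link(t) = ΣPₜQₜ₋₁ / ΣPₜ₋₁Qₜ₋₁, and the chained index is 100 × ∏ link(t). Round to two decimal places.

Link Jan 2014→Feb 2014:
ΣP(Feb 2014)Q(Jan 2014) = 26×3 + 351×12 + 440×3 = 78 + 4212 + 1320 = 5610
ΣP(Jan 2014)Q(Jan 2014) = 31×3 + 295×12 + 364×3 = 93 + 3540 + 1092 = 4725
link = 5610/4725 = 1.187302
Link Feb 2014→Mar 2014:
ΣP(Mar 2014)Q(Feb 2014) = 32×3 + 294×14 + 425×3 = 96 + 4116 + 1275 = 5487
ΣP(Feb 2014)Q(Feb 2014) = 26×3 + 351×14 + 440×3 = 78 + 4914 + 1320 = 6312
link = 5487/6312 = 0.869297
Link Mar 2014→Apr 2014:
ΣP(Apr 2014)Q(Mar 2014) = 34×3 + 305×11 + 488×3 = 102 + 3355 + 1464 = 4921
ΣP(Mar 2014)Q(Mar 2014) = 32×3 + 294×11 + 425×3 = 96 + 3234 + 1275 = 4605
link = 4921/4605 = 1.068621
Chained index = 100 × 1.187302 × 0.869297 × 1.068621 = 110.2942

110.29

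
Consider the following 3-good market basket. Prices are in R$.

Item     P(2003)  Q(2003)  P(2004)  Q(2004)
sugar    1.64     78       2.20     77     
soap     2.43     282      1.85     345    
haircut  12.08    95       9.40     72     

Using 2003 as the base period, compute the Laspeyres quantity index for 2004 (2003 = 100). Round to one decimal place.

Laspeyres quantity index uses base-period prices as weights.
ΣP(2003)·Q(2004) = 1.64×77 + 2.43×345 + 12.08×72 = 126.28 + 838.35 + 869.76 = 1834.39
ΣP(2003)·Q(2003) = 1.64×78 + 2.43×282 + 12.08×95 = 127.92 + 685.26 + 1147.6 = 1960.78
Index = 1834.39 / 1960.78 × 100 = 93.5541

93.6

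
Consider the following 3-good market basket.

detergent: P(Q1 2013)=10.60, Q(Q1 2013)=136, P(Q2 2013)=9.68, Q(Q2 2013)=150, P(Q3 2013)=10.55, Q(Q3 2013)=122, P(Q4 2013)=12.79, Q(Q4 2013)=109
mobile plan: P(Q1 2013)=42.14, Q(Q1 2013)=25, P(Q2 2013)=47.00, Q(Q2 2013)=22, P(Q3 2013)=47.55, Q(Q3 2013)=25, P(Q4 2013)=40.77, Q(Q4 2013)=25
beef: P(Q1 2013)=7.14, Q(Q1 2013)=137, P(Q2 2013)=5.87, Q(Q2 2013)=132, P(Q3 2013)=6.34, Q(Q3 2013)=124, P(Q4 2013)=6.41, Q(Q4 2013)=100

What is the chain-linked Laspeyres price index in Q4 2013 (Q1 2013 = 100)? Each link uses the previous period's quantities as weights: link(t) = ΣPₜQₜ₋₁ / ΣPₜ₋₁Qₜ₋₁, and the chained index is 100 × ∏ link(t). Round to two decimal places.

Link Q1 2013→Q2 2013:
ΣP(Q2 2013)Q(Q1 2013) = 9.68×136 + 47.00×25 + 5.87×137 = 1316.48 + 1175 + 804.19 = 3295.67
ΣP(Q1 2013)Q(Q1 2013) = 10.60×136 + 42.14×25 + 7.14×137 = 1441.6 + 1053.5 + 978.18 = 3473.28
link = 3295.67/3473.28 = 0.948864
Link Q2 2013→Q3 2013:
ΣP(Q3 2013)Q(Q2 2013) = 10.55×150 + 47.55×22 + 6.34×132 = 1582.5 + 1046.1 + 836.88 = 3465.48
ΣP(Q2 2013)Q(Q2 2013) = 9.68×150 + 47.00×22 + 5.87×132 = 1452 + 1034 + 774.84 = 3260.84
link = 3465.48/3260.84 = 1.062757
Link Q3 2013→Q4 2013:
ΣP(Q4 2013)Q(Q3 2013) = 12.79×122 + 40.77×25 + 6.41×124 = 1560.38 + 1019.25 + 794.84 = 3374.47
ΣP(Q3 2013)Q(Q3 2013) = 10.55×122 + 47.55×25 + 6.34×124 = 1287.1 + 1188.75 + 786.16 = 3262.01
link = 3374.47/3262.01 = 1.034476
Chained index = 100 × 0.948864 × 1.062757 × 1.034476 = 104.3177

104.32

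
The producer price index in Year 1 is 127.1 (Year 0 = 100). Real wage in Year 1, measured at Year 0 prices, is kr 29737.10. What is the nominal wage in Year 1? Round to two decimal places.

37795.85

Nominal = Real × (Index/100) = 29737.10 × (127.1/100)
        = 29737.10 × 1.271 = 37795.8541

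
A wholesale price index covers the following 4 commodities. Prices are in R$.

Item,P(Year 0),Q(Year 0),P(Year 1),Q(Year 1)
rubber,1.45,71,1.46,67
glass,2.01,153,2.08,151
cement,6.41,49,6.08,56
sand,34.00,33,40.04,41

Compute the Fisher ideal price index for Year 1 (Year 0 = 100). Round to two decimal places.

Laspeyres component (base-period weights):
ΣP(Year 1)Q(Year 0) = 1.46×71 + 2.08×153 + 6.08×49 + 40.04×33 = 103.66 + 318.24 + 297.92 + 1321.32 = 2041.14
ΣP(Year 0)Q(Year 0) = 1.45×71 + 2.01×153 + 6.41×49 + 34.00×33 = 102.95 + 307.53 + 314.09 + 1122 = 1846.57
L = 2041.14 / 1846.57 × 100 = 110.5368
Paasche component (current-period weights):
ΣP(Year 1)Q(Year 1) = 1.46×67 + 2.08×151 + 6.08×56 + 40.04×41 = 97.82 + 314.08 + 340.48 + 1641.64 = 2394.02
ΣP(Year 0)Q(Year 1) = 1.45×67 + 2.01×151 + 6.41×56 + 34.00×41 = 97.15 + 303.51 + 358.96 + 1394 = 2153.62
P = 2394.02 / 2153.62 × 100 = 111.1626
Fisher = √(L × P) = √(110.5368 × 111.1626) = 110.8493

110.85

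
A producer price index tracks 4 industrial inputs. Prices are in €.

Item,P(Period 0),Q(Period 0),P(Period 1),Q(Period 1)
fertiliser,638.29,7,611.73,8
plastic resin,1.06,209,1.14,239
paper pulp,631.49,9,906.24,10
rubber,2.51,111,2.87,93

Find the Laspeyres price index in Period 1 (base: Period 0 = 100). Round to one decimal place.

122.0

Laspeyres price index uses base-period quantities as weights.
ΣP(Period 1)·Q(Period 0) = 611.73×7 + 1.14×209 + 906.24×9 + 2.87×111 = 4282.11 + 238.26 + 8156.16 + 318.57 = 12995.1
ΣP(Period 0)·Q(Period 0) = 638.29×7 + 1.06×209 + 631.49×9 + 2.51×111 = 4468.03 + 221.54 + 5683.41 + 278.61 = 10651.59
Index = 12995.1 / 10651.59 × 100 = 122.0015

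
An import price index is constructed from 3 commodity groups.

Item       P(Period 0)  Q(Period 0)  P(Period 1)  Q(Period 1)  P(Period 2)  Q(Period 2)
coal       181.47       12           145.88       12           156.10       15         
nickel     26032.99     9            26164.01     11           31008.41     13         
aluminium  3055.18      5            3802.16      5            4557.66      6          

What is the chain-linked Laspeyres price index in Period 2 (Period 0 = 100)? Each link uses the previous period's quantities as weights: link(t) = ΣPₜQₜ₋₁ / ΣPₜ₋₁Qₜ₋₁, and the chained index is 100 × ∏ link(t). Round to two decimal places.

Link Period 0→Period 1:
ΣP(Period 1)Q(Period 0) = 145.88×12 + 26164.01×9 + 3802.16×5 = 1750.56 + 235476.09 + 19010.8 = 256237.45
ΣP(Period 0)Q(Period 0) = 181.47×12 + 26032.99×9 + 3055.18×5 = 2177.64 + 234296.91 + 15275.9 = 251750.45
link = 256237.45/251750.45 = 1.017823
Link Period 1→Period 2:
ΣP(Period 2)Q(Period 1) = 156.10×12 + 31008.41×11 + 4557.66×5 = 1873.2 + 341092.51 + 22788.3 = 365754.01
ΣP(Period 1)Q(Period 1) = 145.88×12 + 26164.01×11 + 3802.16×5 = 1750.56 + 287804.11 + 19010.8 = 308565.47
link = 365754.01/308565.47 = 1.185337
Chained index = 100 × 1.017823 × 1.185337 = 120.6463

120.65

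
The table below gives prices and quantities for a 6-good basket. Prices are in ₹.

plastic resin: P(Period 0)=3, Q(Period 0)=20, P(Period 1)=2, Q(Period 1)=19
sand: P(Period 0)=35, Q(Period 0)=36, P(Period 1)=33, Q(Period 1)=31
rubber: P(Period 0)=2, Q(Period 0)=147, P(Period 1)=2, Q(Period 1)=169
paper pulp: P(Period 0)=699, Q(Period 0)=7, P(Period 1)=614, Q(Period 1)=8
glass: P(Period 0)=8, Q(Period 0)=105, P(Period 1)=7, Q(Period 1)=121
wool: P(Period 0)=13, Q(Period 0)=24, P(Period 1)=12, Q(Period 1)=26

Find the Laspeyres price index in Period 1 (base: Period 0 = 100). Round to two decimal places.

Laspeyres price index uses base-period quantities as weights.
ΣP(Period 1)·Q(Period 0) = 2×20 + 33×36 + 2×147 + 614×7 + 7×105 + 12×24 = 40 + 1188 + 294 + 4298 + 735 + 288 = 6843
ΣP(Period 0)·Q(Period 0) = 3×20 + 35×36 + 2×147 + 699×7 + 8×105 + 13×24 = 60 + 1260 + 294 + 4893 + 840 + 312 = 7659
Index = 6843 / 7659 × 100 = 89.3459

89.35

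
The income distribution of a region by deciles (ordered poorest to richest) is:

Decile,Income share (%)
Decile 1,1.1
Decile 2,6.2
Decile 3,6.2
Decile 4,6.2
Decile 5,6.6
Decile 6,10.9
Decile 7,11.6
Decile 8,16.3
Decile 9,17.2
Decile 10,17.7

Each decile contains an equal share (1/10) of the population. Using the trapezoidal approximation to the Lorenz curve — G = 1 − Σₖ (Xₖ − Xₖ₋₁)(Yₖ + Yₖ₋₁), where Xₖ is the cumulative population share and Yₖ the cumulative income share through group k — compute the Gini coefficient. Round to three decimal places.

0.297

Cumulative income shares Yₖ: 0.0110, 0.0730, 0.1350, 0.1970, 0.2630, 0.3720, 0.4880, 0.6510, 0.8230, 1.0000
Σ (Xₖ−Xₖ₋₁)(Yₖ+Yₖ₋₁) = (1/10)(0.0110+0.0000) + (1/10)(0.0730+0.0110) + (1/10)(0.1350+0.0730) + (1/10)(0.1970+0.1350) + (1/10)(0.2630+0.1970) + (1/10)(0.3720+0.2630) + (1/10)(0.4880+0.3720) + (1/10)(0.6510+0.4880) + (1/10)(0.8230+0.6510) + (1/10)(1.0000+0.8230)
  = 0.0011 + 0.0084 + 0.0208 + 0.0332 + 0.0460 + 0.0635 + 0.0860 + 0.1139 + 0.1474 + 0.1823 = 0.7026
G = 1 − 0.7026 = 0.2974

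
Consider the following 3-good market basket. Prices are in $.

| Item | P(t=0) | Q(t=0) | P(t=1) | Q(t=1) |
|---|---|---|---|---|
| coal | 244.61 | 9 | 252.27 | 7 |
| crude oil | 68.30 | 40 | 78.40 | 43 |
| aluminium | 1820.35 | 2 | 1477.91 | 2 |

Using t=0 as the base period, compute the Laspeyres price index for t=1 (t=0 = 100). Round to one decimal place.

Laspeyres price index uses base-period quantities as weights.
ΣP(t=1)·Q(t=0) = 252.27×9 + 78.40×40 + 1477.91×2 = 2270.43 + 3136 + 2955.82 = 8362.25
ΣP(t=0)·Q(t=0) = 244.61×9 + 68.30×40 + 1820.35×2 = 2201.49 + 2732 + 3640.7 = 8574.19
Index = 8362.25 / 8574.19 × 100 = 97.5282

97.5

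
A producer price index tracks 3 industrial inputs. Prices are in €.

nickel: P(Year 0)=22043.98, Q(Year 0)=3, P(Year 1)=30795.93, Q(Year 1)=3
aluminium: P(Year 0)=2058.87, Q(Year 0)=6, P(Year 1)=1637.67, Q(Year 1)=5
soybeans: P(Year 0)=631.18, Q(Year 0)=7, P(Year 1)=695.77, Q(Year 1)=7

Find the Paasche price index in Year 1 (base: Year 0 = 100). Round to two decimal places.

130.43

Paasche price index uses current-period quantities as weights.
ΣP(Year 1)·Q(Year 1) = 30795.93×3 + 1637.67×5 + 695.77×7 = 92387.79 + 8188.35 + 4870.39 = 105446.53
ΣP(Year 0)·Q(Year 1) = 22043.98×3 + 2058.87×5 + 631.18×7 = 66131.94 + 10294.35 + 4418.26 = 80844.55
Index = 105446.53 / 80844.55 × 100 = 130.4312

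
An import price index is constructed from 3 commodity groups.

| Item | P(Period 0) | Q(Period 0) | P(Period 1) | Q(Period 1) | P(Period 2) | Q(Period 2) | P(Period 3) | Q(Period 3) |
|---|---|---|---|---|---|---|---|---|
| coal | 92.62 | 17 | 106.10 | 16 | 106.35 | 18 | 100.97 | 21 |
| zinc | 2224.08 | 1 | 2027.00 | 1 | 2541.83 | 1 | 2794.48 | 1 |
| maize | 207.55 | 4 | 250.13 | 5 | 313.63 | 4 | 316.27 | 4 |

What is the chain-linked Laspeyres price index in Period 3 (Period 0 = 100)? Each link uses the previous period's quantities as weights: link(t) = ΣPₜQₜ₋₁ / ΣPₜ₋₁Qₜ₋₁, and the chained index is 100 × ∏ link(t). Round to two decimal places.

Link Period 0→Period 1:
ΣP(Period 1)Q(Period 0) = 106.10×17 + 2027.00×1 + 250.13×4 = 1803.7 + 2027 + 1000.52 = 4831.22
ΣP(Period 0)Q(Period 0) = 92.62×17 + 2224.08×1 + 207.55×4 = 1574.54 + 2224.08 + 830.2 = 4628.82
link = 4831.22/4628.82 = 1.043726
Link Period 1→Period 2:
ΣP(Period 2)Q(Period 1) = 106.35×16 + 2541.83×1 + 313.63×5 = 1701.6 + 2541.83 + 1568.15 = 5811.58
ΣP(Period 1)Q(Period 1) = 106.10×16 + 2027.00×1 + 250.13×5 = 1697.6 + 2027 + 1250.65 = 4975.25
link = 5811.58/4975.25 = 1.168098
Link Period 2→Period 3:
ΣP(Period 3)Q(Period 2) = 100.97×18 + 2794.48×1 + 316.27×4 = 1817.46 + 2794.48 + 1265.08 = 5877.02
ΣP(Period 2)Q(Period 2) = 106.35×18 + 2541.83×1 + 313.63×4 = 1914.3 + 2541.83 + 1254.52 = 5710.65
link = 5877.02/5710.65 = 1.029133
Chained index = 100 × 1.043726 × 1.168098 × 1.029133 = 125.4693

125.47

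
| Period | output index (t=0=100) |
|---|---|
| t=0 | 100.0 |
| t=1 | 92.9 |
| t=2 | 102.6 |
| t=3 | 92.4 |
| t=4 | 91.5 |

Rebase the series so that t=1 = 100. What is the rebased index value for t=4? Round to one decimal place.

98.5

Rebased(t=4) = 91.5 / 92.9 × 100 = 98.4930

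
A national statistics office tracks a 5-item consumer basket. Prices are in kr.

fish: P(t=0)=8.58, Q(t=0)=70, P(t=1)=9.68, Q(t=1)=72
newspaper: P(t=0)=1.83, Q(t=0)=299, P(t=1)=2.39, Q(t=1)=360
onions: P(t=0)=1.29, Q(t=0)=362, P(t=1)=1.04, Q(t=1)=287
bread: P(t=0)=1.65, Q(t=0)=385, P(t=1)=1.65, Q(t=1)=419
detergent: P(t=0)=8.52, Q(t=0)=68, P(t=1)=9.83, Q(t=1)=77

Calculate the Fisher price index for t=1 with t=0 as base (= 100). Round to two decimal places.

109.47

Laspeyres component (base-period weights):
ΣP(t=1)Q(t=0) = 9.68×70 + 2.39×299 + 1.04×362 + 1.65×385 + 9.83×68 = 677.6 + 714.61 + 376.48 + 635.25 + 668.44 = 3072.38
ΣP(t=0)Q(t=0) = 8.58×70 + 1.83×299 + 1.29×362 + 1.65×385 + 8.52×68 = 600.6 + 547.17 + 466.98 + 635.25 + 579.36 = 2829.36
L = 3072.38 / 2829.36 × 100 = 108.5892
Paasche component (current-period weights):
ΣP(t=1)Q(t=1) = 9.68×72 + 2.39×360 + 1.04×287 + 1.65×419 + 9.83×77 = 696.96 + 860.4 + 298.48 + 691.35 + 756.91 = 3304.1
ΣP(t=0)Q(t=1) = 8.58×72 + 1.83×360 + 1.29×287 + 1.65×419 + 8.52×77 = 617.76 + 658.8 + 370.23 + 691.35 + 656.04 = 2994.18
P = 3304.1 / 2994.18 × 100 = 110.3507
Fisher = √(L × P) = √(108.5892 × 110.3507) = 109.4664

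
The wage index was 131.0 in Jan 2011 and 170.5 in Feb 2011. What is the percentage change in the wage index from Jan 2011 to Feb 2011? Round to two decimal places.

30.15%

Change = (170.5 − 131.0) / 131.0 × 100
       = 39.5 / 131.0 × 100 = 30.1527%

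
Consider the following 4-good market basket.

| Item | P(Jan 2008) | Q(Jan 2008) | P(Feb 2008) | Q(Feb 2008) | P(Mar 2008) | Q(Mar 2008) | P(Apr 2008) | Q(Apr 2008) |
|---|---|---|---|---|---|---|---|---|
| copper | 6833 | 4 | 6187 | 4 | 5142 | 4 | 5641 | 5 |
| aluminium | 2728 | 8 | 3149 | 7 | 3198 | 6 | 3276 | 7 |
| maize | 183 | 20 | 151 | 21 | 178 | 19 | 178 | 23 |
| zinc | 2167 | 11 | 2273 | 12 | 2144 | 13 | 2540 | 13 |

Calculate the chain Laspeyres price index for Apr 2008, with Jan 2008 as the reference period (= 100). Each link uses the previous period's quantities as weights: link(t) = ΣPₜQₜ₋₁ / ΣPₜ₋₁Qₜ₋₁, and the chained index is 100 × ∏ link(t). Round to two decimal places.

105.59

Link Jan 2008→Feb 2008:
ΣP(Feb 2008)Q(Jan 2008) = 6187×4 + 3149×8 + 151×20 + 2273×11 = 24748 + 25192 + 3020 + 25003 = 77963
ΣP(Jan 2008)Q(Jan 2008) = 6833×4 + 2728×8 + 183×20 + 2167×11 = 27332 + 21824 + 3660 + 23837 = 76653
link = 77963/76653 = 1.017090
Link Feb 2008→Mar 2008:
ΣP(Mar 2008)Q(Feb 2008) = 5142×4 + 3198×7 + 178×21 + 2144×12 = 20568 + 22386 + 3738 + 25728 = 72420
ΣP(Feb 2008)Q(Feb 2008) = 6187×4 + 3149×7 + 151×21 + 2273×12 = 24748 + 22043 + 3171 + 27276 = 77238
link = 72420/77238 = 0.937621
Link Mar 2008→Apr 2008:
ΣP(Apr 2008)Q(Mar 2008) = 5641×4 + 3276×6 + 178×19 + 2540×13 = 22564 + 19656 + 3382 + 33020 = 78622
ΣP(Mar 2008)Q(Mar 2008) = 5142×4 + 3198×6 + 178×19 + 2144×13 = 20568 + 19188 + 3382 + 27872 = 71010
link = 78622/71010 = 1.107196
Chained index = 100 × 1.017090 × 0.937621 × 1.107196 = 105.5872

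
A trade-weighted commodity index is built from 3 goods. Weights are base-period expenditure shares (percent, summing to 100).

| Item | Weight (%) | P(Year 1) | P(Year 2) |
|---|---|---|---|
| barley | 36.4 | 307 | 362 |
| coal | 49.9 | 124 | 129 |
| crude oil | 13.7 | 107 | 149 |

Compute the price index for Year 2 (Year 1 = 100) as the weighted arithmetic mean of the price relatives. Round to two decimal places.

barley: 36.4 × (362/307) = 36.4 × 1.179153 = 42.9212
coal: 49.9 × (129/124) = 49.9 × 1.040323 = 51.9121
crude oil: 13.7 × (149/107) = 13.7 × 1.392523 = 19.0776
Index = Σ wᵢ·(p₁ᵢ/p₀ᵢ) = 42.9212 + 51.9121 + 19.0776 = 113.9108

113.91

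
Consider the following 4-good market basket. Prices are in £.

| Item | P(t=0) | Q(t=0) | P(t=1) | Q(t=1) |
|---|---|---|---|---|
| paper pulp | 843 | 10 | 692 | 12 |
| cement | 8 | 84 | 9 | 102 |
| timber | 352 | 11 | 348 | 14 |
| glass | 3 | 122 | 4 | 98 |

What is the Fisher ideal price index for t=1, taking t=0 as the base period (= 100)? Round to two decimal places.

89.78

Laspeyres component (base-period weights):
ΣP(t=1)Q(t=0) = 692×10 + 9×84 + 348×11 + 4×122 = 6920 + 756 + 3828 + 488 = 11992
ΣP(t=0)Q(t=0) = 843×10 + 8×84 + 352×11 + 3×122 = 8430 + 672 + 3872 + 366 = 13340
L = 11992 / 13340 × 100 = 89.8951
Paasche component (current-period weights):
ΣP(t=1)Q(t=1) = 692×12 + 9×102 + 348×14 + 4×98 = 8304 + 918 + 4872 + 392 = 14486
ΣP(t=0)Q(t=1) = 843×12 + 8×102 + 352×14 + 3×98 = 10116 + 816 + 4928 + 294 = 16154
P = 14486 / 16154 × 100 = 89.6744
Fisher = √(L × P) = √(89.8951 × 89.6744) = 89.7847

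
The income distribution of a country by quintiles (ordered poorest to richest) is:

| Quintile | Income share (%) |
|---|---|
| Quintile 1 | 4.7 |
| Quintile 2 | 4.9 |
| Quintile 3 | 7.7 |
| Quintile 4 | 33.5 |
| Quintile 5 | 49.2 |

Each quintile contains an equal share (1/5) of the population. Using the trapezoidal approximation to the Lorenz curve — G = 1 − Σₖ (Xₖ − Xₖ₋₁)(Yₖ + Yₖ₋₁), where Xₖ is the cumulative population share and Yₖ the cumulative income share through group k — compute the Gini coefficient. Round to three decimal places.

Cumulative income shares Yₖ: 0.0470, 0.0960, 0.1730, 0.5080, 1.0000
Σ (Xₖ−Xₖ₋₁)(Yₖ+Yₖ₋₁) = (1/5)(0.0470+0.0000) + (1/5)(0.0960+0.0470) + (1/5)(0.1730+0.0960) + (1/5)(0.5080+0.1730) + (1/5)(1.0000+0.5080)
  = 0.0094 + 0.0286 + 0.0538 + 0.1362 + 0.3016 = 0.5296
G = 1 − 0.5296 = 0.4704

0.470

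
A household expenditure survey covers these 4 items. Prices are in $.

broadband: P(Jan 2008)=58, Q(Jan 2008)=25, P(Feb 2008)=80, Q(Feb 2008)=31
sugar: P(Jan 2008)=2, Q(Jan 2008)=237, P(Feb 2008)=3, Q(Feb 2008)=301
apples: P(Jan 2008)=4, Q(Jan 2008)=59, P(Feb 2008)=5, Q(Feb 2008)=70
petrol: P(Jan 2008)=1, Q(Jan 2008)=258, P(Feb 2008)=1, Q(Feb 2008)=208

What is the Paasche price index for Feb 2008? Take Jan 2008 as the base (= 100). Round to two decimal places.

Paasche price index uses current-period quantities as weights.
ΣP(Feb 2008)·Q(Feb 2008) = 80×31 + 3×301 + 5×70 + 1×208 = 2480 + 903 + 350 + 208 = 3941
ΣP(Jan 2008)·Q(Feb 2008) = 58×31 + 2×301 + 4×70 + 1×208 = 1798 + 602 + 280 + 208 = 2888
Index = 3941 / 2888 × 100 = 136.4612

136.46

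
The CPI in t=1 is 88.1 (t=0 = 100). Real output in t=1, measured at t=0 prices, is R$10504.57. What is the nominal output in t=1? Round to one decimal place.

9254.5

Nominal = Real × (Index/100) = 10504.57 × (88.1/100)
        = 10504.57 × 0.881 = 9254.5262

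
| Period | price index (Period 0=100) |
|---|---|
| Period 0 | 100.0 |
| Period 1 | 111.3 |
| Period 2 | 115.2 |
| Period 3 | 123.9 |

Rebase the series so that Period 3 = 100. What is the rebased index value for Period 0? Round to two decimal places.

80.71

Rebased(Period 0) = 100.0 / 123.9 × 100 = 80.7103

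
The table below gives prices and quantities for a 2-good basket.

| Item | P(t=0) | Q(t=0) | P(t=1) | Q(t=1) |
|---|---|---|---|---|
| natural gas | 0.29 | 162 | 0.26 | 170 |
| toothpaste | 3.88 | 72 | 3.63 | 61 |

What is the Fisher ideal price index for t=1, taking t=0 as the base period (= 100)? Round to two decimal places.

92.94

Laspeyres component (base-period weights):
ΣP(t=1)Q(t=0) = 0.26×162 + 3.63×72 = 42.12 + 261.36 = 303.48
ΣP(t=0)Q(t=0) = 0.29×162 + 3.88×72 = 46.98 + 279.36 = 326.34
L = 303.48 / 326.34 × 100 = 92.9950
Paasche component (current-period weights):
ΣP(t=1)Q(t=1) = 0.26×170 + 3.63×61 = 44.2 + 221.43 = 265.63
ΣP(t=0)Q(t=1) = 0.29×170 + 3.88×61 = 49.3 + 236.68 = 285.98
P = 265.63 / 285.98 × 100 = 92.8841
Fisher = √(L × P) = √(92.9950 × 92.8841) = 92.9396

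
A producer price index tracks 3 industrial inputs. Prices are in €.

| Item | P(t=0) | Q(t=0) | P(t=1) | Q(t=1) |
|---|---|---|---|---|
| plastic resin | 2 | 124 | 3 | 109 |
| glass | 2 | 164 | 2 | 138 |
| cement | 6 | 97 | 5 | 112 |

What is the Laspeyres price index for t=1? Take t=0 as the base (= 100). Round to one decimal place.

102.3

Laspeyres price index uses base-period quantities as weights.
ΣP(t=1)·Q(t=0) = 3×124 + 2×164 + 5×97 = 372 + 328 + 485 = 1185
ΣP(t=0)·Q(t=0) = 2×124 + 2×164 + 6×97 = 248 + 328 + 582 = 1158
Index = 1185 / 1158 × 100 = 102.3316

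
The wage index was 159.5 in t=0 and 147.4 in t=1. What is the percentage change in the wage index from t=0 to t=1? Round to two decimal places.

Change = (147.4 − 159.5) / 159.5 × 100
       = -12.1 / 159.5 × 100 = -7.5862%

-7.59%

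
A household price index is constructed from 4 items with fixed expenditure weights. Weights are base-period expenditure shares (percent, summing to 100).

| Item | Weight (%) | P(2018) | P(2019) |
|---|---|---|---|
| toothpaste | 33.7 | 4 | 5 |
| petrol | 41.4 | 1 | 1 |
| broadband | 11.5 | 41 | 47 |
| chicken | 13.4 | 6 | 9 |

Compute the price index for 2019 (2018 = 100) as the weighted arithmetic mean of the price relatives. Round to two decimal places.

toothpaste: 33.7 × (5/4) = 33.7 × 1.250000 = 42.1250
petrol: 41.4 × (1/1) = 41.4 × 1.000000 = 41.4000
broadband: 11.5 × (47/41) = 11.5 × 1.146341 = 13.1829
chicken: 13.4 × (9/6) = 13.4 × 1.500000 = 20.1000
Index = Σ wᵢ·(p₁ᵢ/p₀ᵢ) = 42.1250 + 41.4000 + 13.1829 + 20.1000 = 116.8079

116.81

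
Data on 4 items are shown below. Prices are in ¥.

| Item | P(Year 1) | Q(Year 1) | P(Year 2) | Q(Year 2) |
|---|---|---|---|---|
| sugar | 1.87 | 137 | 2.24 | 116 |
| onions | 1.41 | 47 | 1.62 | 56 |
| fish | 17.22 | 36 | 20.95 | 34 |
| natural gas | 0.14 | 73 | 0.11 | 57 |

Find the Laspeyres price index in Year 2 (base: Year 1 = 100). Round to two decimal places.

120.22

Laspeyres price index uses base-period quantities as weights.
ΣP(Year 2)·Q(Year 1) = 2.24×137 + 1.62×47 + 20.95×36 + 0.11×73 = 306.88 + 76.14 + 754.2 + 8.03 = 1145.25
ΣP(Year 1)·Q(Year 1) = 1.87×137 + 1.41×47 + 17.22×36 + 0.14×73 = 256.19 + 66.27 + 619.92 + 10.22 = 952.6
Index = 1145.25 / 952.6 × 100 = 120.2236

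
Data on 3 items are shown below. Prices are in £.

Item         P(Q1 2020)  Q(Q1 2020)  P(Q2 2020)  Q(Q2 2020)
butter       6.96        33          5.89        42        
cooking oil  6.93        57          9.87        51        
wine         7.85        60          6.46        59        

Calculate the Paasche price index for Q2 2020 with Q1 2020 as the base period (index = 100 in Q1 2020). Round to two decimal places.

Paasche price index uses current-period quantities as weights.
ΣP(Q2 2020)·Q(Q2 2020) = 5.89×42 + 9.87×51 + 6.46×59 = 247.38 + 503.37 + 381.14 = 1131.89
ΣP(Q1 2020)·Q(Q2 2020) = 6.96×42 + 6.93×51 + 7.85×59 = 292.32 + 353.43 + 463.15 = 1108.9
Index = 1131.89 / 1108.9 × 100 = 102.0732

102.07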